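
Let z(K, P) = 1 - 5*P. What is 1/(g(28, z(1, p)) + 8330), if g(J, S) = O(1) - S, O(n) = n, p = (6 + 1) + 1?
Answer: 1/8370 ≈ 0.00011947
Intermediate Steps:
p = 8 (p = 7 + 1 = 8)
g(J, S) = 1 - S
1/(g(28, z(1, p)) + 8330) = 1/((1 - (1 - 5*8)) + 8330) = 1/((1 - (1 - 40)) + 8330) = 1/((1 - 1*(-39)) + 8330) = 1/((1 + 39) + 8330) = 1/(40 + 8330) = 1/8370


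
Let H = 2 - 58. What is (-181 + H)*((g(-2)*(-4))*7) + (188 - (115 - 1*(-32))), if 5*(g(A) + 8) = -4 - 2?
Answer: -305051/5 ≈ -61010.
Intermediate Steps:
g(A) = -46/5 (g(A) = -8 + (-4 - 2)/5 = -8 + (1/5)*(-6) = -8 - 6/5 = -46/5)
H = -56
(-181 + H)*((g(-2)*(-4))*7) + (188 - (115 - 1*(-32))) = (-181 - 56)*(-46/5*(-4)*7) + (188 - (115 - 1*(-32))) = -43608*7/5 + (188 - (115 + 32)) = -237*1288/5 + (188 - 1*147) = -305256/5 + (188 - 147) = -305256/5 + 41 = -305051/5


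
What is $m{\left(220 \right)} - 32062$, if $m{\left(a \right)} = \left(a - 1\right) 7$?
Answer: $-30529$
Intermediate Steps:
$m{\left(a \right)} = -7 + 7 a$ ($m{\left(a \right)} = \left(-1 + a\right) 7 = -7 + 7 a$)
$m{\left(220 \right)} - 32062 = \left(-7 + 7 \cdot 220\right) - 32062 = \left(-7 + 1540\right) - 32062 = 1533 - 32062 = -30529$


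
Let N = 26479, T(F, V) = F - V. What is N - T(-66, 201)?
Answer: 26746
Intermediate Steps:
N - T(-66, 201) = 26479 - (-66 - 1*201) = 26479 - (-66 - 201) = 26479 - 1*(-267) = 26479 + 267 = 26746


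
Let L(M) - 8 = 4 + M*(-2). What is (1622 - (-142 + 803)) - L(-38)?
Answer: 873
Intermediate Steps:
L(M) = 12 - 2*M (L(M) = 8 + (4 + M*(-2)) = 8 + (4 - 2*M) = 12 - 2*M)
(1622 - (-142 + 803)) - L(-38) = (1622 - (-142 + 803)) - (12 - 2*(-38)) = (1622 - 1*661) - (12 + 76) = (1622 - 661) - 1*88 = 961 - 88 = 873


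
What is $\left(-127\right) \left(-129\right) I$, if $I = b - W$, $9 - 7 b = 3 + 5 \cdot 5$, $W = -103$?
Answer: $\frac{11500866}{7} \approx 1.643 \cdot 10^{6}$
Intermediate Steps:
$b = - \frac{19}{7}$ ($b = \frac{9}{7} - \frac{3 + 5 \cdot 5}{7} = \frac{9}{7} - \frac{3 + 25}{7} = \frac{9}{7} - 4 = - \frac{19}{7} \approx -2.7143$)
$I = \frac{702}{7}$ ($I = - \frac{19}{7} - -103 = - \frac{19}{7} + 103 = \frac{702}{7} \approx 100.29$)
$\left(-127\right) \left(-129\right) I = \left(-127\right) \left(-129\right) \frac{702}{7} = 16383 \cdot \frac{702}{7} = \frac{11500866}{7}$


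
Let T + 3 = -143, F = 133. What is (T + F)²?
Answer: 169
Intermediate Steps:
T = -146 (T = -3 - 143 = -146)
(T + F)² = (-146 + 133)² = (-13)² = 169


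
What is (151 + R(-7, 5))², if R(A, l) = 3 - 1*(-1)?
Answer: 24025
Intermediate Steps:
R(A, l) = 4 (R(A, l) = 3 + 1 = 4)
(151 + R(-7, 5))² = (151 + 4)² = 155² = 24025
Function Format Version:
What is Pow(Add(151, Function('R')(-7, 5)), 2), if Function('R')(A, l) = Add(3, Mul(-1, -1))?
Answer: 24025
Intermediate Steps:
Function('R')(A, l) = 4 (Function('R')(A, l) = Add(3, 1) = 4)
Pow(Add(151, Function('R')(-7, 5)), 2) = Pow(Add(151, 4), 2) = Pow(155, 2) = 24025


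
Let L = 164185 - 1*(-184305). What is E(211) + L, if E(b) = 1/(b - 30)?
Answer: 63076691/181 ≈ 3.4849e+5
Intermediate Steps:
L = 348490 (L = 164185 + 184305 = 348490)
E(b) = 1/(-30 + b)
E(211) + L = 1/(-30 + 211) + 348490 = 1/181 + 348490 = 63076691/181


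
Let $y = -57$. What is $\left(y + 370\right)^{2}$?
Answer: $97969$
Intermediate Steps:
$\left(y + 370\right)^{2} = \left(-57 + 370\right)^{2} = 313^{2} = 97969$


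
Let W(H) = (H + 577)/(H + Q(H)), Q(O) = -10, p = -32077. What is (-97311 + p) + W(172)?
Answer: -20960107/162 ≈ -1.2938e+5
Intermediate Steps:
W(H) = (577 + H)/(-10 + H) (W(H) = (H + 577)/(H - 10) = (577 + H)/(-10 + H))
(-97311 + p) + W(172) = (-97311 - 32077) + (577 + 172)/(-10 + 172) = -129388 + 749/162 = -20960107/162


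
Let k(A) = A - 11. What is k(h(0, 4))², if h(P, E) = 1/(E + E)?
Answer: 7569/64 ≈ 118.27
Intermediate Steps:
h(P, E) = 1/(2*E)
k(A) = -11 + A
k(h(0, 4))² = (-11 + (½)/4)² = (-11 + (½)*(¼))² = (-11 + ⅛)² = (-87/8)² = 7569/64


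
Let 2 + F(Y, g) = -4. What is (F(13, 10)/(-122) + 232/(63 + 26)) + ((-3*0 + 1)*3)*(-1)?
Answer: -1868/5429 ≈ -0.34408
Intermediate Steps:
F(Y, g) = -6 (F(Y, g) = -2 - 4 = -6)
(F(13, 10)/(-122) + 232/(63 + 26)) + ((-3*0 + 1)*3)*(-1) = (-6/(-122) + 232/(63 + 26)) + ((-3*0 + 1)*3)*(-1) = (-6*(-1/122) + 232/89) + ((0 + 1)*3)*(-1) = (3/61 + 232*(1/89)) + (1*3)*(-1) = (3/61 + 232/89) + 3*(-1) = 14419/5429 - 3 = -1868/5429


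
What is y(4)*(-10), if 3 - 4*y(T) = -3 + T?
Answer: -5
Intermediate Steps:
y(T) = 3/2 - T/4 (y(T) = ¾ - (-3 + T)/4 = ¾ + (¾ - T/4) = 3/2 - T/4)
y(4)*(-10) = (3/2 - ¼*4)*(-10) = (3/2 - 1)*(-10) = (½)*(-10) = -5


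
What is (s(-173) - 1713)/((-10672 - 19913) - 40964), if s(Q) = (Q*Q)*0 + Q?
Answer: 1886/71549 ≈ 0.026360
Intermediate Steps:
s(Q) = Q (s(Q) = Q**2*0 + Q = 0 + Q = Q)
(s(-173) - 1713)/((-10672 - 19913) - 40964) = (-173 - 1713)/((-10672 - 19913) - 40964) = -1886/(-30585 - 40964) = -1886/(-71549) = -1886*(-1/71549) = 1886/71549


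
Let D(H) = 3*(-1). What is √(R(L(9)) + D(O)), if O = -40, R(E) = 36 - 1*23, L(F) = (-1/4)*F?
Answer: √10 ≈ 3.1623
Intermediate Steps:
L(F) = -F/4 (L(F) = (-1*¼)*F = -F/4)
R(E) = 13 (R(E) = 36 - 23 = 13)
D(H) = -3
√(R(L(9)) + D(O)) = √(13 - 3) = √10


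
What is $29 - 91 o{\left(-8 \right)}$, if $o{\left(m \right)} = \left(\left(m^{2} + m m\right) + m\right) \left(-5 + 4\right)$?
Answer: $10949$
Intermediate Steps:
$o{\left(m \right)} = - m - 2 m^{2}$ ($o{\left(m \right)} = \left(\left(m^{2} + m^{2}\right) + m\right) \left(-1\right) = \left(2 m^{2} + m\right) \left(-1\right) = \left(m + 2 m^{2}\right) \left(-1\right) = - m - 2 m^{2}$)
$29 - 91 o{\left(-8 \right)} = 29 - 91 \left(\left(-1\right) \left(-8\right) \left(1 + 2 \left(-8\right)\right)\right) = 29 - 91 \left(\left(-1\right) \left(-8\right) \left(1 - 16\right)\right) = 29 - 91 \left(\left(-1\right) \left(-8\right) \left(-15\right)\right) = 29 - -10920 = 29 + 10920 = 10949$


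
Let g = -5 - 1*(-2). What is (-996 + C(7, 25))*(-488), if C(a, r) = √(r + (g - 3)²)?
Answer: 486048 - 488*√61 ≈ 4.8224e+5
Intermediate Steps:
g = -3 (g = -5 + 2 = -3)
C(a, r) = √(36 + r) (C(a, r) = √(r + (-3 - 3)²) = √(r + (-6)²) = √(r + 36) = √(36 + r))
(-996 + C(7, 25))*(-488) = (-996 + √(36 + 25))*(-488) = (-996 + √61)*(-488) = 486048 - 488*√61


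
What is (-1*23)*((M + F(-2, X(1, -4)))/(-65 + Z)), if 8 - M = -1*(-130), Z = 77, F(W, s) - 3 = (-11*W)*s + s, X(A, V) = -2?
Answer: 1265/4 ≈ 316.25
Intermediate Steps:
F(W, s) = 3 + s - 11*W*s (F(W, s) = 3 + ((-11*W)*s + s) = 3 + (-11*W*s + s) = 3 + (s - 11*W*s) = 3 + s - 11*W*s)
M = -122 (M = 8 - (-1)*(-130) = 8 - 1*130 = 8 - 130 = -122)
(-1*23)*((M + F(-2, X(1, -4)))/(-65 + Z)) = (-1*23)*((-122 + (3 - 2 - 11*(-2)*(-2)))/(-65 + 77)) = -23*(-122 + (3 - 2 - 44))/12 = -23*(-122 - 43)/12 = -(-3795)/12 = -23*(-55/4) = 1265/4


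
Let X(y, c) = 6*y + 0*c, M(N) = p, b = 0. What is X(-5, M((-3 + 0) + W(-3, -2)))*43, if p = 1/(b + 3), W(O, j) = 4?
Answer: -1290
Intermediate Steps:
p = ⅓ (p = 1/(0 + 3) = 1/3 = ⅓ ≈ 0.33333)
M(N) = ⅓
X(y, c) = 6*y (X(y, c) = 6*y + 0 = 6*y)
X(-5, M((-3 + 0) + W(-3, -2)))*43 = (6*(-5))*43 = -30*43 = -1290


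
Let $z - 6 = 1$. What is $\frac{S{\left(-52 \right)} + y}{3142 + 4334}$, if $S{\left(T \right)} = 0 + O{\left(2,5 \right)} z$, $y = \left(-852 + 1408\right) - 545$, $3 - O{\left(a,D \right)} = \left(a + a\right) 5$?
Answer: $- \frac{9}{623} \approx -0.014446$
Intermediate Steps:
$O{\left(a,D \right)} = 3 - 10 a$ ($O{\left(a,D \right)} = 3 - \left(a + a\right) 5 = 3 - 2 a 5 = 3 - 10 a$)
$z = 7$ ($z = 6 + 1 = 7$)
$y = 11$ ($y = 556 - 545 = 11$)
$S{\left(T \right)} = -119$ ($S{\left(T \right)} = 0 + \left(3 - 20\right) 7 = 0 - 119 = -119$)
$\frac{S{\left(-52 \right)} + y}{3142 + 4334} = \frac{-119 + 11}{3142 + 4334} = - \frac{108}{7476} = \left(-108\right) \frac{1}{7476} = - \frac{9}{623}$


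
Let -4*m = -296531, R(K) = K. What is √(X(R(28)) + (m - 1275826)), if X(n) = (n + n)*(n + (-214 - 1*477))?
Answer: I*√4955285/2 ≈ 1113.0*I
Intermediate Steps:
X(n) = 2*n*(-691 + n) (X(n) = (2*n)*(n + (-214 - 477)) = (2*n)*(n - 691) = (2*n)*(-691 + n) = 2*n*(-691 + n))
m = 296531/4 (m = -¼*(-296531) = 296531/4 ≈ 74133.)
√(X(R(28)) + (m - 1275826)) = √(2*28*(-691 + 28) + (296531/4 - 1275826)) = √(2*28*(-663) - 4806773/4) = √(-37128 - 4806773/4) = √(-4955285/4) = I*√4955285/2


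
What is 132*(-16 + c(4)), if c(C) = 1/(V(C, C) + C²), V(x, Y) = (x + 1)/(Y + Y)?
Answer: -279840/133 ≈ -2104.1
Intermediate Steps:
V(x, Y) = (1 + x)/(2*Y) (V(x, Y) = (1 + x)/((2*Y)) = (1 + x)*(1/(2*Y)) = (1 + x)/(2*Y))
c(C) = 1/(C² + (1 + C)/(2*C)) (c(C) = 1/((1 + C)/(2*C) + C²) = 1/(C² + (1 + C)/(2*C)))
132*(-16 + c(4)) = 132*(-16 + 2*4/(1 + 4 + 2*4³)) = 132*(-16 + 2*4/(1 + 4 + 2*64)) = 132*(-16 + 2*4/(1 + 4 + 128)) = 132*(-16 + 2*4/133) = 132*(-16 + 2*4*(1/133)) = 132*(-16 + 8/133) = 132*(-2120/133) = -279840/133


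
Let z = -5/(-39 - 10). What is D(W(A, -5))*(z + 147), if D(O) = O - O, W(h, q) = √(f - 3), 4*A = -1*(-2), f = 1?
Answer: 0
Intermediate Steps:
A = ½ (A = (-1*(-2))/4 = (¼)*2 = ½ ≈ 0.50000)
z = 5/49 (z = -5/(-49) = -5*(-1/49) = 5/49 ≈ 0.10204)
W(h, q) = I*√2 (W(h, q) = √(1 - 3) = √(-2) = I*√2)
D(O) = 0
D(W(A, -5))*(z + 147) = 0*(5/49 + 147) = 0*(7208/49) = 0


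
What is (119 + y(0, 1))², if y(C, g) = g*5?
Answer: 15376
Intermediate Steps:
y(C, g) = 5*g
(119 + y(0, 1))² = (119 + 5*1)² = (119 + 5)² = 124² = 15376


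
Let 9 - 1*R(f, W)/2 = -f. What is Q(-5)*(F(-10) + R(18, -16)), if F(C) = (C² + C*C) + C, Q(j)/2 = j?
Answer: -2440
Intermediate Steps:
R(f, W) = 18 + 2*f (R(f, W) = 18 - (-2)*f = 18 + 2*f)
Q(j) = 2*j
F(C) = C + 2*C² (F(C) = (C² + C²) + C = 2*C² + C = C + 2*C²)
Q(-5)*(F(-10) + R(18, -16)) = (2*(-5))*(-10*(1 + 2*(-10)) + (18 + 2*18)) = -10*(-10*(1 - 20) + (18 + 36)) = -10*(-10*(-19) + 54) = -10*(190 + 54) = -10*244 = -2440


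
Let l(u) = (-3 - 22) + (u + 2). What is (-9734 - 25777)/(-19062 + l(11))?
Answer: 11837/6358 ≈ 1.8617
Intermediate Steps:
l(u) = -23 + u (l(u) = -25 + (2 + u) = -23 + u)
(-9734 - 25777)/(-19062 + l(11)) = (-9734 - 25777)/(-19062 + (-23 + 11)) = -35511/(-19062 - 12) = -35511/(-19074) = -35511*(-1/19074) = 11837/6358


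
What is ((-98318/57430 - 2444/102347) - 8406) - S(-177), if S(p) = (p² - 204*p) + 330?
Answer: -223869482115798/2938894105 ≈ -76175.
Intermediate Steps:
S(p) = 330 + p² - 204*p
((-98318/57430 - 2444/102347) - 8406) - S(-177) = ((-98318/57430 - 2444/102347) - 8406) - (330 + (-177)² - 204*(-177)) = ((-98318*1/57430 - 2444*1/102347) - 8406) - (330 + 31329 + 36108) = ((-49159/28715 - 2444/102347) - 8406) - 1*67767 = (-5101455633/2938894105 - 8406) - 67767 = -24709445302263/2938894105 - 67767 = -223869482115798/2938894105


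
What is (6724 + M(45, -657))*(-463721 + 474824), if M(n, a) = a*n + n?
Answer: -253103988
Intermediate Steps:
M(n, a) = n + a*n
(6724 + M(45, -657))*(-463721 + 474824) = (6724 + 45*(1 - 657))*(-463721 + 474824) = (6724 + 45*(-656))*11103 = (6724 - 29520)*11103 = -22796*11103 = -253103988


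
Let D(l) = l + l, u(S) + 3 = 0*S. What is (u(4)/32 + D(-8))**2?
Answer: 265225/1024 ≈ 259.01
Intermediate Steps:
u(S) = -3 (u(S) = -3 + 0*S = -3 + 0 = -3)
D(l) = 2*l
(u(4)/32 + D(-8))**2 = (-3/32 + 2*(-8))**2 = (-3*1/32 - 16)**2 = (-3/32 - 16)**2 = (-515/32)**2 = 265225/1024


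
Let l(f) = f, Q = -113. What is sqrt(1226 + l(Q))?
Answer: sqrt(1113) ≈ 33.362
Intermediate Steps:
sqrt(1226 + l(Q)) = sqrt(1226 - 113) = sqrt(1113)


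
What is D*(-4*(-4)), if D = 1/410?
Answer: 8/205 ≈ 0.039024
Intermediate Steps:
D = 1/410 ≈ 0.0024390
D*(-4*(-4)) = (-4*(-4))/410 = (1/410)*16 = 8/205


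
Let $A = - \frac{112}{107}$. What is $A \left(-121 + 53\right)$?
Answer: $\frac{7616}{107} \approx 71.178$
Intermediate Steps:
$A = - \frac{112}{107}$ ($A = \left(-112\right) \frac{1}{107} = - \frac{112}{107} \approx -1.0467$)
$A \left(-121 + 53\right) = - \frac{112 \left(-121 + 53\right)}{107} = \left(- \frac{112}{107}\right) \left(-68\right) = \frac{7616}{107}$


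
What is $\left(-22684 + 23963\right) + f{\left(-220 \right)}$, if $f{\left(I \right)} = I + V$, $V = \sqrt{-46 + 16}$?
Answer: $1059 + i \sqrt{30} \approx 1059.0 + 5.4772 i$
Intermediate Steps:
$V = i \sqrt{30}$ ($V = \sqrt{-30} = i \sqrt{30} \approx 5.4772 i$)
$f{\left(I \right)} = I + i \sqrt{30}$
$\left(-22684 + 23963\right) + f{\left(-220 \right)} = \left(-22684 + 23963\right) - \left(220 - i \sqrt{30}\right) = 1279 - \left(220 - i \sqrt{30}\right) = 1059 + i \sqrt{30}$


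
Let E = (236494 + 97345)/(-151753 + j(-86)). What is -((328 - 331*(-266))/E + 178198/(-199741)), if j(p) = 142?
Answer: 243298489852636/6061939609 ≈ 40135.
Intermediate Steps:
E = -333839/151611 (E = (236494 + 97345)/(-151753 + 142) = 333839/(-151611) = 333839*(-1/151611) = -333839/151611 ≈ -2.2019)
-((328 - 331*(-266))/E + 178198/(-199741)) = -((328 - 331*(-266))/(-333839/151611) + 178198/(-199741)) = -((328 + 88046)*(-151611/333839) + 178198*(-1/199741)) = -(88374*(-151611/333839) - 178198/199741) = -(-1218042774/30349 - 178198/199741) = -1*(-243298489852636/6061939609) = 243298489852636/6061939609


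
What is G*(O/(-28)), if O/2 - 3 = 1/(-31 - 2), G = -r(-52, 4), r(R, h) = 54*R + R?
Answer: -1820/3 ≈ -606.67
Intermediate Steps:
r(R, h) = 55*R
G = 2860 (G = -55*(-52) = -1*(-2860) = 2860)
O = 196/33 (O = 6 + 2/(-31 - 2) = 6 + 2/(-33) = 6 + 2*(-1/33) = 6 - 2/33 = 196/33 ≈ 5.9394)
G*(O/(-28)) = 2860*((196/33)/(-28)) = 2860*((196/33)*(-1/28)) = 2860*(-7/33) = -1820/3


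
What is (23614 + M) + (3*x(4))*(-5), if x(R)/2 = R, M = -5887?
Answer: 17607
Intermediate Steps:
x(R) = 2*R
(23614 + M) + (3*x(4))*(-5) = (23614 - 5887) + (3*(2*4))*(-5) = 17727 + (3*8)*(-5) = 17727 + 24*(-5) = 17727 - 120 = 17607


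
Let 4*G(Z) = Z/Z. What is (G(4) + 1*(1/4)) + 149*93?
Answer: 27715/2 ≈ 13858.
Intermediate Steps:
G(Z) = ¼ (G(Z) = (Z/Z)/4 = (¼)*1 = ¼)
(G(4) + 1*(1/4)) + 149*93 = (¼ + 1*(1/4)) + 149*93 = (¼ + 1*(1*(¼))) + 13857 = (¼ + 1*(¼)) + 13857 = (¼ + ¼) + 13857 = ½ + 13857 = 27715/2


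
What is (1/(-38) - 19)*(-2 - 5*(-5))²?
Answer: -382467/38 ≈ -10065.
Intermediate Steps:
(1/(-38) - 19)*(-2 - 5*(-5))² = (-1/38 - 19)*(-2 + 25)² = -723/38*23² = -723/38*529 = -382467/38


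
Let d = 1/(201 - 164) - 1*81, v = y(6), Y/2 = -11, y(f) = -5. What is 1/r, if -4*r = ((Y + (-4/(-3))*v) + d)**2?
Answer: -12321/37027225 ≈ -0.00033276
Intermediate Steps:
Y = -22 (Y = 2*(-11) = -22)
v = -5
d = -2996/37 (d = 1/37 - 81 = -2996/37 ≈ -80.973)
r = -37027225/12321 (r = -((-22 - 4/(-3)*(-5)) - 2996/37)**2/4 = -((-22 - 4*(-1/3)*(-5)) - 2996/37)**2/4 = -((-22 + (4/3)*(-5)) - 2996/37)**2/4 = -((-22 - 20/3) - 2996/37)**2/4 = -(-86/3 - 2996/37)**2/4 = -(-12170/111)**2/4 = -1/4*148108900/12321 = -37027225/12321 ≈ -3005.2)
1/r = 1/(-37027225/12321) = -12321/37027225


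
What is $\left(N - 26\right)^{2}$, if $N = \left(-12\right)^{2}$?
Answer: $13924$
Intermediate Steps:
$N = 144$
$\left(N - 26\right)^{2} = \left(144 - 26\right)^{2} = 118^{2} = 13924$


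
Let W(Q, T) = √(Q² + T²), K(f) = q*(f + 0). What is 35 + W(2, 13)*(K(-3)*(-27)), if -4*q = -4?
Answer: 35 + 81*√173 ≈ 1100.4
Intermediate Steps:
q = 1 (q = -¼*(-4) = 1)
K(f) = f (K(f) = 1*(f + 0) = 1*f = f)
35 + W(2, 13)*(K(-3)*(-27)) = 35 + √(2² + 13²)*(-3*(-27)) = 35 + √(4 + 169)*81 = 35 + √173*81 = 35 + 81*√173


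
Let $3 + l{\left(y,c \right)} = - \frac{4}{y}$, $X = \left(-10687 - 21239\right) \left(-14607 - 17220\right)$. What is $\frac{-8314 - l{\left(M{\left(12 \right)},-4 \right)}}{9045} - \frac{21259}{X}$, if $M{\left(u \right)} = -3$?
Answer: $- \frac{2815475784271}{3063568038030} \approx -0.91902$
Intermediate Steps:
$X = 1016108802$ ($X = \left(-31926\right) \left(-31827\right) = 1016108802$)
$l{\left(y,c \right)} = -3 - \frac{4}{y}$
$\frac{-8314 - l{\left(M{\left(12 \right)},-4 \right)}}{9045} - \frac{21259}{X} = \frac{-8314 - \left(-3 - \frac{4}{-3}\right)}{9045} - \frac{21259}{1016108802} = \left(-8314 - \left(-3 - - \frac{4}{3}\right)\right) \frac{1}{9045} - \frac{21259}{1016108802} = \left(-8314 - \left(-3 + \frac{4}{3}\right)\right) \frac{1}{9045} - \frac{21259}{1016108802} = \left(-8314 - - \frac{5}{3}\right) \frac{1}{9045} - \frac{21259}{1016108802} = \left(-8314 + \frac{5}{3}\right) \frac{1}{9045} - \frac{21259}{1016108802} = \left(- \frac{24937}{3}\right) \frac{1}{9045} - \frac{21259}{1016108802} = - \frac{24937}{27135} - \frac{21259}{1016108802} = - \frac{2815475784271}{3063568038030}$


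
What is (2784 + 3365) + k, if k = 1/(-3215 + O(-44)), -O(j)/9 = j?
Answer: 17334030/2819 ≈ 6149.0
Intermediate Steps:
O(j) = -9*j
k = -1/2819 (k = 1/(-3215 - 9*(-44)) = 1/(-3215 + 396) = 1/(-2819) = -1/2819 ≈ -0.00035474)
(2784 + 3365) + k = (2784 + 3365) - 1/2819 = 6149 - 1/2819 = 17334030/2819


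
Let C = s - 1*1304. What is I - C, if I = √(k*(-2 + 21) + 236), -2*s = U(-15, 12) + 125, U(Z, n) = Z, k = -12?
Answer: 1359 + 2*√2 ≈ 1361.8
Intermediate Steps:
s = -55 (s = -(-15 + 125)/2 = -½*110 = -55)
I = 2*√2 (I = √(-12*(-2 + 21) + 236) = √(-12*19 + 236) = √(-228 + 236) = √8 = 2*√2 ≈ 2.8284)
C = -1359 (C = -55 - 1*1304 = -55 - 1304 = -1359)
I - C = 2*√2 - 1*(-1359) = 2*√2 + 1359 = 1359 + 2*√2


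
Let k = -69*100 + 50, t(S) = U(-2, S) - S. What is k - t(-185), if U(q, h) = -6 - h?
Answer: -7214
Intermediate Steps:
t(S) = -6 - 2*S (t(S) = (-6 - S) - S = -6 - 2*S)
k = -6850 (k = -6900 + 50 = -6850)
k - t(-185) = -6850 - (-6 - 2*(-185)) = -6850 - (-6 + 370) = -6850 - 1*364 = -6850 - 364 = -7214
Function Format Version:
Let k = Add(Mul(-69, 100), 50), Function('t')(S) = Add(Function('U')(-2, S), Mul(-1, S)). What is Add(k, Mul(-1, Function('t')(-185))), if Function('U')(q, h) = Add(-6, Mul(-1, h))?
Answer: -7214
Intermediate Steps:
Function('t')(S) = Add(-6, Mul(-2, S)) (Function('t')(S) = Add(Add(-6, Mul(-1, S)), Mul(-1, S)) = Add(-6, Mul(-2, S)))
k = -6850 (k = Add(-6900, 50) = -6850)
Add(k, Mul(-1, Function('t')(-185))) = Add(-6850, Mul(-1, Add(-6, Mul(-2, -185)))) = Add(-6850, Mul(-1, Add(-6, 370))) = Add(-6850, Mul(-1, 364)) = Add(-6850, -364) = -7214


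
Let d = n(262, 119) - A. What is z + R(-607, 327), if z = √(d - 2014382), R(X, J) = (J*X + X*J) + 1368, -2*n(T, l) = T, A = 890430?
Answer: -395610 + I*√2904943 ≈ -3.9561e+5 + 1704.4*I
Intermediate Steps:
n(T, l) = -T/2
d = -890561 (d = -½*262 - 1*890430 = -131 - 890430 = -890561)
R(X, J) = 1368 + 2*J*X (R(X, J) = (J*X + J*X) + 1368 = 2*J*X + 1368 = 1368 + 2*J*X)
z = I*√2904943 (z = √(-890561 - 2014382) = √(-2904943) = I*√2904943 ≈ 1704.4*I)
z + R(-607, 327) = I*√2904943 + (1368 + 2*327*(-607)) = I*√2904943 + (1368 - 396978) = I*√2904943 - 395610 = -395610 + I*√2904943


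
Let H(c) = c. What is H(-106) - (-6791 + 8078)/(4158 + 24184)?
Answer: -3005539/28342 ≈ -106.05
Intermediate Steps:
H(-106) - (-6791 + 8078)/(4158 + 24184) = -106 - (-6791 + 8078)/(4158 + 24184) = -106 - 1287/28342 = -3005539/28342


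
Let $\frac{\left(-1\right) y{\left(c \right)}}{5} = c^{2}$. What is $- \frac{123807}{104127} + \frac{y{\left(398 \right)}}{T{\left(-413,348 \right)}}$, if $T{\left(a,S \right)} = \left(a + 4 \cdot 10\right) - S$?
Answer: $\frac{27460467231}{25025189} \approx 1097.3$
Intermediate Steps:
$y{\left(c \right)} = - 5 c^{2}$
$T{\left(a,S \right)} = 40 + a - S$ ($T{\left(a,S \right)} = \left(a + 40\right) - S = \left(40 + a\right) - S = 40 + a - S$)
$- \frac{123807}{104127} + \frac{y{\left(398 \right)}}{T{\left(-413,348 \right)}} = - \frac{123807}{104127} + \frac{\left(-5\right) 398^{2}}{40 - 413 - 348} = \left(-123807\right) \frac{1}{104127} + \frac{\left(-5\right) 158404}{40 - 413 - 348} = - \frac{41269}{34709} - \frac{792020}{-721} = - \frac{41269}{34709} - - \frac{792020}{721} = - \frac{41269}{34709} + \frac{792020}{721} = \frac{27460467231}{25025189}$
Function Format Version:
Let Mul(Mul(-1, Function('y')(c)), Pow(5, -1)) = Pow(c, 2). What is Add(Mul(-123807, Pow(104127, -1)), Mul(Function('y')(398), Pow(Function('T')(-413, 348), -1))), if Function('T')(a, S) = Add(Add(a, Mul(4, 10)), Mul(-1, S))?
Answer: Rational(27460467231, 25025189) ≈ 1097.3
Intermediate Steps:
Function('y')(c) = Mul(-5, Pow(c, 2))
Function('T')(a, S) = Add(40, a, Mul(-1, S)) (Function('T')(a, S) = Add(Add(a, 40), Mul(-1, S)) = Add(Add(40, a), Mul(-1, S)) = Add(40, a, Mul(-1, S)))
Add(Mul(-123807, Pow(104127, -1)), Mul(Function('y')(398), Pow(Function('T')(-413, 348), -1))) = Add(Mul(-123807, Pow(104127, -1)), Mul(Mul(-5, Pow(398, 2)), Pow(Add(40, -413, Mul(-1, 348)), -1))) = Add(Mul(-123807, Rational(1, 104127)), Mul(Mul(-5, 158404), Pow(Add(40, -413, -348), -1))) = Add(Rational(-41269, 34709), Mul(-792020, Pow(-721, -1))) = Add(Rational(-41269, 34709), Mul(-792020, Rational(-1, 721))) = Add(Rational(-41269, 34709), Rational(792020, 721)) = Rational(27460467231, 25025189)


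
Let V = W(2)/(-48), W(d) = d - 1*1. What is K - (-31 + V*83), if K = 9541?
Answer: 459539/48 ≈ 9573.7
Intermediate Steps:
W(d) = -1 + d (W(d) = d - 1 = -1 + d)
V = -1/48 (V = (-1 + 2)/(-48) = 1*(-1/48) = -1/48 ≈ -0.020833)
K - (-31 + V*83) = 9541 - (-31 - 1/48*83) = 9541 - (-31 - 83/48) = 9541 - 1*(-1571/48) = 9541 + 1571/48 = 459539/48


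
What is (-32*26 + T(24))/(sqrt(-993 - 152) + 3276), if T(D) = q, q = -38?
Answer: -2850120/10733321 + 870*I*sqrt(1145)/10733321 ≈ -0.26554 + 0.0027428*I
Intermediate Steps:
T(D) = -38
(-32*26 + T(24))/(sqrt(-993 - 152) + 3276) = (-32*26 - 38)/(sqrt(-993 - 152) + 3276) = (-832 - 38)/(sqrt(-1145) + 3276) = -870/(I*sqrt(1145) + 3276) = -870/(3276 + I*sqrt(1145))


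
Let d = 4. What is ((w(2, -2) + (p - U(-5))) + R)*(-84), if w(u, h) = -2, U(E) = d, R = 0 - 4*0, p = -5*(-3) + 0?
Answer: -756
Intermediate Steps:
p = 15 (p = 15 + 0 = 15)
R = 0 (R = 0 + 0 = 0)
U(E) = 4
((w(2, -2) + (p - U(-5))) + R)*(-84) = ((-2 + (15 - 1*4)) + 0)*(-84) = ((-2 + (15 - 4)) + 0)*(-84) = ((-2 + 11) + 0)*(-84) = (9 + 0)*(-84) = 9*(-84) = -756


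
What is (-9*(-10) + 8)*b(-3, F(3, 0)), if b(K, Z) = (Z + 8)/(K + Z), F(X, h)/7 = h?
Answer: -784/3 ≈ -261.33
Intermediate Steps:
F(X, h) = 7*h
b(K, Z) = (8 + Z)/(K + Z)
(-9*(-10) + 8)*b(-3, F(3, 0)) = (-9*(-10) + 8)*((8 + 7*0)/(-3 + 7*0)) = (90 + 8)*((8 + 0)/(-3 + 0)) = 98*(8/(-3)) = 98*(-⅓*8) = 98*(-8/3) = -784/3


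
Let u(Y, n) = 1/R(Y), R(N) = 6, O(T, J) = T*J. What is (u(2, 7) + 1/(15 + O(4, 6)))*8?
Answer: 20/13 ≈ 1.5385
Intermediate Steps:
O(T, J) = J*T
u(Y, n) = ⅙ (u(Y, n) = 1/6 = ⅙)
(u(2, 7) + 1/(15 + O(4, 6)))*8 = (⅙ + 1/(15 + 6*4))*8 = (⅙ + 1/(15 + 24))*8 = (⅙ + 1/39)*8 = (5/26)*8 = 20/13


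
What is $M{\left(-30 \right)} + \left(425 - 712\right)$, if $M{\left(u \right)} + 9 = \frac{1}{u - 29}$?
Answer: $- \frac{17465}{59} \approx -296.02$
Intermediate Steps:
$M{\left(u \right)} = -9 + \frac{1}{-29 + u}$ ($M{\left(u \right)} = -9 + \frac{1}{u - 29} = -9 + \frac{1}{-29 + u}$)
$M{\left(-30 \right)} + \left(425 - 712\right) = \frac{262 - -270}{-29 - 30} + \left(425 - 712\right) = \frac{262 + 270}{-59} + \left(425 - 712\right) = \left(- \frac{1}{59}\right) 532 - 287 = - \frac{532}{59} - 287 = - \frac{17465}{59}$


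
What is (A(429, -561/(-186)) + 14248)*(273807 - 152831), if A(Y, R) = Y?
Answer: 1775564752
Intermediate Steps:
(A(429, -561/(-186)) + 14248)*(273807 - 152831) = (429 + 14248)*(273807 - 152831) = 14677*120976 = 1775564752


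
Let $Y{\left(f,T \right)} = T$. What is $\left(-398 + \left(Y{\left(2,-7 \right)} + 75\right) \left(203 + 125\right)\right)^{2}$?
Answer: $479872836$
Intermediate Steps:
$\left(-398 + \left(Y{\left(2,-7 \right)} + 75\right) \left(203 + 125\right)\right)^{2} = \left(-398 + \left(-7 + 75\right) \left(203 + 125\right)\right)^{2} = \left(-398 + 68 \cdot 328\right)^{2} = \left(-398 + 22304\right)^{2} = 21906^{2} = 479872836$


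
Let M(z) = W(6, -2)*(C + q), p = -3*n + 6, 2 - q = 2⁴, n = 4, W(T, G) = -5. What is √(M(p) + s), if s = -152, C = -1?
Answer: I*√77 ≈ 8.775*I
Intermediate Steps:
q = -14 (q = 2 - 1*2⁴ = 2 - 1*16 = 2 - 16 = -14)
p = -6 (p = -3*4 + 6 = -12 + 6 = -6)
M(z) = 75 (M(z) = -5*(-1 - 14) = -5*(-15) = 75)
√(M(p) + s) = √(75 - 152) = √(-77) = I*√77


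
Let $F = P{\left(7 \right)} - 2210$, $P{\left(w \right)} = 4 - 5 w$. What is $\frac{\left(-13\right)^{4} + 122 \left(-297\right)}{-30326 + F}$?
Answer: $\frac{7673}{32567} \approx 0.23561$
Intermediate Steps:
$F = -2241$ ($F = \left(4 - 35\right) - 2210 = -31 - 2210 = -2241$)
$\frac{\left(-13\right)^{4} + 122 \left(-297\right)}{-30326 + F} = \frac{\left(-13\right)^{4} + 122 \left(-297\right)}{-30326 - 2241} = \frac{28561 - 36234}{-32567} = \left(-7673\right) \left(- \frac{1}{32567}\right) = \frac{7673}{32567}$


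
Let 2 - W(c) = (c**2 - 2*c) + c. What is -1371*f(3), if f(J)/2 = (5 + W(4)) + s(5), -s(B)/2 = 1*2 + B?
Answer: 52098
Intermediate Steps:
W(c) = 2 + c - c**2 (W(c) = 2 - ((c**2 - 2*c) + c) = 2 - (c**2 - c) = 2 + (c - c**2) = 2 + c - c**2)
s(B) = -4 - 2*B (s(B) = -2*(1*2 + B) = -2*(2 + B) = -4 - 2*B)
f(J) = -38 (f(J) = 2*((5 + (2 + 4 - 1*4**2)) + (-4 - 2*5)) = 2*((5 + (2 + 4 - 1*16)) + (-4 - 10)) = 2*((5 + (2 + 4 - 16)) - 14) = 2*((5 - 10) - 14) = 2*(-5 - 14) = 2*(-19) = -38)
-1371*f(3) = -1371*(-38) = 52098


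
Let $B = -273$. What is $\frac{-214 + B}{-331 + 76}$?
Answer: $\frac{487}{255} \approx 1.9098$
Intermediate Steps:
$\frac{-214 + B}{-331 + 76} = \frac{-214 - 273}{-331 + 76} = - \frac{487}{-255} = \left(-487\right) \left(- \frac{1}{255}\right) = \frac{487}{255}$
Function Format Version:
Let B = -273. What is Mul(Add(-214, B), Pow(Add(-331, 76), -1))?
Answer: Rational(487, 255) ≈ 1.9098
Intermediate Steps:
Mul(Add(-214, B), Pow(Add(-331, 76), -1)) = Mul(Add(-214, -273), Pow(Add(-331, 76), -1)) = Mul(-487, Pow(-255, -1)) = Mul(-487, Rational(-1, 255)) = Rational(487, 255)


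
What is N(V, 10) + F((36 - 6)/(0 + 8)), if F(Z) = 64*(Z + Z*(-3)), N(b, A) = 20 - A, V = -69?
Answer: -470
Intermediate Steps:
F(Z) = -128*Z (F(Z) = 64*(Z - 3*Z) = 64*(-2*Z) = -128*Z)
N(V, 10) + F((36 - 6)/(0 + 8)) = (20 - 1*10) - 128*(36 - 6)/(0 + 8) = (20 - 10) - 3840/8 = 10 - 3840/8 = 10 - 128*15/4 = 10 - 480 = -470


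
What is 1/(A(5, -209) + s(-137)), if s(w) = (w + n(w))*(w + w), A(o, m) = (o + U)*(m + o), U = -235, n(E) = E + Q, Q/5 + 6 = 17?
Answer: 1/106926 ≈ 9.3523e-6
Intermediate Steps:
Q = 55 (Q = -30 + 5*17 = -30 + 85 = 55)
n(E) = 55 + E (n(E) = E + 55 = 55 + E)
A(o, m) = (-235 + o)*(m + o) (A(o, m) = (o - 235)*(m + o) = (-235 + o)*(m + o))
s(w) = 2*w*(55 + 2*w) (s(w) = (w + (55 + w))*(w + w) = (55 + 2*w)*(2*w) = 2*w*(55 + 2*w))
1/(A(5, -209) + s(-137)) = 1/((5² - 235*(-209) - 235*5 - 209*5) + 2*(-137)*(55 + 2*(-137))) = 1/((25 + 49115 - 1175 - 1045) + 2*(-137)*(55 - 274)) = 1/(46920 + 2*(-137)*(-219)) = 1/(46920 + 60006) = 1/106926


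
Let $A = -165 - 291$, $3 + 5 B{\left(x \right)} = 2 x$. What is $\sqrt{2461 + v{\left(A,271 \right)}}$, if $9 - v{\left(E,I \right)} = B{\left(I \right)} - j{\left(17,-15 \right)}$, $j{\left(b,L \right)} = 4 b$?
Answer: $\frac{\sqrt{60755}}{5} \approx 49.297$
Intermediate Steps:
$B{\left(x \right)} = - \frac{3}{5} + \frac{2 x}{5}$
$A = -456$
$v{\left(E,I \right)} = \frac{388}{5} - \frac{2 I}{5}$ ($v{\left(E,I \right)} = 9 - \left(\left(- \frac{3}{5} + \frac{2 I}{5}\right) - 4 \cdot 17\right) = 9 - \left(\left(- \frac{3}{5} + \frac{2 I}{5}\right) - 68\right) = 9 - \left(- \frac{343}{5} + \frac{2 I}{5}\right) = \frac{388}{5} - \frac{2 I}{5}$)
$\sqrt{2461 + v{\left(A,271 \right)}} = \sqrt{2461 + \left(\frac{388}{5} - \frac{542}{5}\right)} = \sqrt{2461 - \frac{154}{5}} = \sqrt{\frac{12151}{5}} = \frac{\sqrt{60755}}{5}$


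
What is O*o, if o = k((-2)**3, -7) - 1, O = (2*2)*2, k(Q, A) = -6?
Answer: -56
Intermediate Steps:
O = 8 (O = 4*2 = 8)
o = -7 (o = -6 - 1 = -7)
O*o = 8*(-7) = -56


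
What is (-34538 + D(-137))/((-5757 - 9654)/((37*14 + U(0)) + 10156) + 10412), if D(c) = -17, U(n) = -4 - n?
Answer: -33518350/10098239 ≈ -3.3192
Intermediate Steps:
(-34538 + D(-137))/((-5757 - 9654)/((37*14 + U(0)) + 10156) + 10412) = (-34538 - 17)/((-5757 - 9654)/((37*14 + (-4 - 1*0)) + 10156) + 10412) = -34555/(-15411/((518 + (-4 + 0)) + 10156) + 10412) = -34555/(-15411/((518 - 4) + 10156) + 10412) = -34555/(-15411/(514 + 10156) + 10412) = -34555/(-15411/10670 + 10412) = -34555/(-15411*1/10670 + 10412) = -34555/(-1401/970 + 10412) = -34555/10098239/970 = -34555*970/10098239 = -33518350/10098239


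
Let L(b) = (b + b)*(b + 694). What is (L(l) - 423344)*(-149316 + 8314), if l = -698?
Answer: 58904995520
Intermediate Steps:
L(b) = 2*b*(694 + b) (L(b) = (2*b)*(694 + b) = 2*b*(694 + b))
(L(l) - 423344)*(-149316 + 8314) = (2*(-698)*(694 - 698) - 423344)*(-149316 + 8314) = (2*(-698)*(-4) - 423344)*(-141002) = (5584 - 423344)*(-141002) = -417760*(-141002) = 58904995520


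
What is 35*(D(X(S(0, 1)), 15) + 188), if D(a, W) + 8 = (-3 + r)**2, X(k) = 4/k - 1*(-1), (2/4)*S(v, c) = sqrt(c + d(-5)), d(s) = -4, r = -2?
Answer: 7175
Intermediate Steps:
S(v, c) = 2*sqrt(-4 + c) (S(v, c) = 2*sqrt(c - 4) = 2*sqrt(-4 + c))
X(k) = 1 + 4/k (X(k) = 4/k + 1 = 1 + 4/k)
D(a, W) = 17 (D(a, W) = -8 + (-3 - 2)**2 = -8 + (-5)**2 = -8 + 25 = 17)
35*(D(X(S(0, 1)), 15) + 188) = 35*(17 + 188) = 35*205 = 7175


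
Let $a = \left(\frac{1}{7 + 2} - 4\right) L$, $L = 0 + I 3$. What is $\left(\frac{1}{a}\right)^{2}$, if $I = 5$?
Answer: $\frac{9}{30625} \approx 0.00029388$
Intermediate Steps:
$L = 15$ ($L = 0 + 5 \cdot 3 = 0 + 15 = 15$)
$a = - \frac{175}{3}$ ($a = \left(\frac{1}{7 + 2} - 4\right) 15 = \left(\frac{1}{9} - 4\right) 15 = \left(- \frac{35}{9}\right) 15 = - \frac{175}{3} \approx -58.333$)
$\left(\frac{1}{a}\right)^{2} = \left(\frac{1}{- \frac{175}{3}}\right)^{2} = \left(- \frac{3}{175}\right)^{2} = \frac{9}{30625}$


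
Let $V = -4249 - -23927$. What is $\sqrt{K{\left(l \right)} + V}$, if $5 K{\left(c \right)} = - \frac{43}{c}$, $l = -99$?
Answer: $\frac{13 \sqrt{3170035}}{165} \approx 140.28$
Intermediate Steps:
$V = 19678$ ($V = -4249 + 23927 = 19678$)
$K{\left(c \right)} = - \frac{43}{5 c}$ ($K{\left(c \right)} = \frac{\left(-43\right) \frac{1}{c}}{5} = - \frac{43}{5 c}$)
$\sqrt{K{\left(l \right)} + V} = \sqrt{- \frac{43}{5 \left(-99\right)} + 19678} = \sqrt{\left(- \frac{43}{5}\right) \left(- \frac{1}{99}\right) + 19678} = \sqrt{\frac{43}{495} + 19678} = \sqrt{\frac{9740653}{495}} = \frac{13 \sqrt{3170035}}{165}$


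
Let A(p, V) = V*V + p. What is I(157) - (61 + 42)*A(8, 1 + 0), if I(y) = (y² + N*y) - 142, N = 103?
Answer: 39751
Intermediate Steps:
A(p, V) = p + V² (A(p, V) = V² + p = p + V²)
I(y) = -142 + y² + 103*y (I(y) = (y² + 103*y) - 142 = -142 + y² + 103*y)
I(157) - (61 + 42)*A(8, 1 + 0) = (-142 + 157² + 103*157) - (61 + 42)*(8 + (1 + 0)²) = (-142 + 24649 + 16171) - 103*(8 + 1²) = 40678 - 103*(8 + 1) = 40678 - 103*9 = 40678 - 1*927 = 40678 - 927 = 39751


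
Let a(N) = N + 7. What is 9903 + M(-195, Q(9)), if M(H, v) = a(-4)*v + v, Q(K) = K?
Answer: 9939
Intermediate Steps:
a(N) = 7 + N
M(H, v) = 4*v (M(H, v) = (7 - 4)*v + v = 3*v + v = 4*v)
9903 + M(-195, Q(9)) = 9903 + 4*9 = 9903 + 36 = 9939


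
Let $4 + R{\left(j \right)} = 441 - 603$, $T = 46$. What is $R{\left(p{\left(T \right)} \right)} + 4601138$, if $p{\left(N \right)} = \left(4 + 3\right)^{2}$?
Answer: $4600972$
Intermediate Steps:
$p{\left(N \right)} = 49$ ($p{\left(N \right)} = 7^{2} = 49$)
$R{\left(j \right)} = -166$ ($R{\left(j \right)} = -4 + \left(441 - 603\right) = -4 - 162 = -166$)
$R{\left(p{\left(T \right)} \right)} + 4601138 = -166 + 4601138 = 4600972$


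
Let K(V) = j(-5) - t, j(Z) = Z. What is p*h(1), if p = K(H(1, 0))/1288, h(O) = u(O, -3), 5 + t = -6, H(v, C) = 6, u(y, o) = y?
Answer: 3/644 ≈ 0.0046584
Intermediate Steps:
t = -11 (t = -5 - 6 = -11)
h(O) = O
K(V) = 6 (K(V) = -5 - 1*(-11) = -5 + 11 = 6)
p = 3/644 (p = 6/1288 = 6*(1/1288) = 3/644 ≈ 0.0046584)
p*h(1) = (3/644)*1 = 3/644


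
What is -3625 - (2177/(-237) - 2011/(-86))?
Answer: -74174135/20382 ≈ -3639.2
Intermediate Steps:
-3625 - (2177/(-237) - 2011/(-86)) = -3625 - (2177*(-1/237) - 2011*(-1/86)) = -3625 - (-2177/237 + 2011/86) = -3625 - 1*289385/20382 = -3625 - 289385/20382 = -74174135/20382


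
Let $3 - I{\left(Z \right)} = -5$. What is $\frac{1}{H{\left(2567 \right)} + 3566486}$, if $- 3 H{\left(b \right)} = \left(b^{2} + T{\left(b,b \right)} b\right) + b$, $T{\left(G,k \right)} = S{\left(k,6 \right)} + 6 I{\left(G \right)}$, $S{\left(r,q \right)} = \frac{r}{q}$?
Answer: $\frac{18}{17315627} \approx 1.0395 \cdot 10^{-6}$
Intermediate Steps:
$I{\left(Z \right)} = 8$ ($I{\left(Z \right)} = 3 - -5 = 3 + 5 = 8$)
$T{\left(G,k \right)} = 48 + \frac{k}{6}$ ($T{\left(G,k \right)} = \frac{k}{6} + 6 \cdot 8 = k \frac{1}{6} + 48 = \frac{k}{6} + 48 = 48 + \frac{k}{6}$)
$H{\left(b \right)} = - \frac{b}{3} - \frac{b^{2}}{3} - \frac{b \left(48 + \frac{b}{6}\right)}{3}$ ($H{\left(b \right)} = - \frac{\left(b^{2} + \left(48 + \frac{b}{6}\right) b\right) + b}{3} = - \frac{\left(b^{2} + b \left(48 + \frac{b}{6}\right)\right) + b}{3} = - \frac{b + b^{2} + b \left(48 + \frac{b}{6}\right)}{3} = - \frac{b}{3} - \frac{b^{2}}{3} - \frac{b \left(48 + \frac{b}{6}\right)}{3}$)
$\frac{1}{H{\left(2567 \right)} + 3566486} = \frac{1}{\left(- \frac{7}{18}\right) 2567 \left(42 + 2567\right) + 3566486} = \frac{1}{\left(- \frac{7}{18}\right) 2567 \cdot 2609 + 3566486} = \frac{1}{- \frac{46881121}{18} + 3566486} = \frac{1}{\frac{17315627}{18}} = \frac{18}{17315627}$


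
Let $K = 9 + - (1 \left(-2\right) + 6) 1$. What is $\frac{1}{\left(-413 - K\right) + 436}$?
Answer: $\frac{1}{18} \approx 0.055556$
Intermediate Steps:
$K = 5$ ($K = 9 + - (-2 + 6) 1 = 9 + \left(-1\right) 4 \cdot 1 = 9 - 4 = 5$)
$\frac{1}{\left(-413 - K\right) + 436} = \frac{1}{\left(-413 - 5\right) + 436} = \frac{1}{-418 + 436} = \frac{1}{18}$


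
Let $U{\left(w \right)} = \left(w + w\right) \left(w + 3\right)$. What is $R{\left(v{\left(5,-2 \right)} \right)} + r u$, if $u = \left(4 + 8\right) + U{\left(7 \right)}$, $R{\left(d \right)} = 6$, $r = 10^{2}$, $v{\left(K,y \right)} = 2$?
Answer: $15206$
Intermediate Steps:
$U{\left(w \right)} = 2 w \left(3 + w\right)$
$r = 100$
$u = 152$ ($u = \left(4 + 8\right) + 2 \cdot 7 \left(3 + 7\right) = 12 + 2 \cdot 7 \cdot 10 = 12 + 140 = 152$)
$R{\left(v{\left(5,-2 \right)} \right)} + r u = 6 + 100 \cdot 152 = 6 + 15200 = 15206$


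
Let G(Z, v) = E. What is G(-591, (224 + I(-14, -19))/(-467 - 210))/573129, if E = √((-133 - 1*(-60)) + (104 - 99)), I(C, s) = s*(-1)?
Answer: 2*I*√17/573129 ≈ 1.4388e-5*I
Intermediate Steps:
I(C, s) = -s
E = 2*I*√17 (E = √((-133 + 60) + 5) = √(-73 + 5) = √(-68) = 2*I*√17 ≈ 8.2462*I)
G(Z, v) = 2*I*√17
G(-591, (224 + I(-14, -19))/(-467 - 210))/573129 = (2*I*√17)/573129 = (2*I*√17)*(1/573129) = 2*I*√17/573129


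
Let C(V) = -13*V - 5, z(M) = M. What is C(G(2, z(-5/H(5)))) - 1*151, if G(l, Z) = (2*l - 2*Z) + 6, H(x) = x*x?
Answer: -1456/5 ≈ -291.20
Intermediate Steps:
H(x) = x**2
G(l, Z) = 6 - 2*Z + 2*l (G(l, Z) = (-2*Z + 2*l) + 6 = 6 - 2*Z + 2*l)
C(V) = -5 - 13*V
C(G(2, z(-5/H(5)))) - 1*151 = (-5 - 13*(6 - (-10)/(5**2) + 2*2)) - 1*151 = (-5 - 13*(6 - (-10)/25 + 4)) - 151 = (-5 - 13*(6 - 2*(-1/5) + 4)) - 151 = (-5 - 13*(6 + 2/5 + 4)) - 151 = (-5 - 13*52/5) - 151 = (-5 - 676/5) - 151 = -701/5 - 151 = -1456/5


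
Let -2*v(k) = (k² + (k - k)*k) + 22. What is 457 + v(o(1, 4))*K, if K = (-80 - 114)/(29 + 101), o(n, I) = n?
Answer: 61641/130 ≈ 474.16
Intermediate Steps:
v(k) = -11 - k²/2 (v(k) = -((k² + (k - k)*k) + 22)/2 = -((k² + 0*k) + 22)/2 = -((k² + 0) + 22)/2 = -(k² + 22)/2 = -(22 + k²)/2 = -11 - k²/2)
K = -97/65 (K = -194/130 = -194*1/130 = -97/65 ≈ -1.4923)
457 + v(o(1, 4))*K = 457 + (-11 - ½*1²)*(-97/65) = 457 + (-11 - ½*1)*(-97/65) = 457 + (-11 - ½)*(-97/65) = 457 - 23/2*(-97/65) = 457 + 2231/130 = 61641/130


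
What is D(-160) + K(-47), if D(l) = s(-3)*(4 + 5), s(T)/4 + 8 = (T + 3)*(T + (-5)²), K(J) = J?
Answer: -335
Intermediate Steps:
s(T) = -32 + 4*(3 + T)*(25 + T) (s(T) = -32 + 4*((T + 3)*(T + (-5)²)) = -32 + 4*((3 + T)*(T + 25)) = -32 + 4*((3 + T)*(25 + T)) = -32 + 4*(3 + T)*(25 + T))
D(l) = -288 (D(l) = (268 + 4*(-3)² + 112*(-3))*(4 + 5) = (268 + 4*9 - 336)*9 = (268 + 36 - 336)*9 = -32*9 = -288)
D(-160) + K(-47) = -288 - 47 = -335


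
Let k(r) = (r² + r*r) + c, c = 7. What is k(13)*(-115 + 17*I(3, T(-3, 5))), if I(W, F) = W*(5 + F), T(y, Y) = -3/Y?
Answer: 37743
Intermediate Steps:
k(r) = 7 + 2*r² (k(r) = (r² + r*r) + 7 = (r² + r²) + 7 = 2*r² + 7 = 7 + 2*r²)
k(13)*(-115 + 17*I(3, T(-3, 5))) = (7 + 2*13²)*(-115 + 17*(3*(5 - 3/5))) = (7 + 2*169)*(-115 + 17*(3*(5 - 3*⅕))) = (7 + 338)*(-115 + 17*(3*(5 - ⅗))) = 345*(-115 + 17*(3*(22/5))) = 345*(-115 + 17*(66/5)) = 345*(-115 + 1122/5) = 345*(547/5) = 37743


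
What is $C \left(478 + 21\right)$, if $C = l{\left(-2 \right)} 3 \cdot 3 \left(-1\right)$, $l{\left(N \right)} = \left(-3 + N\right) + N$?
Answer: $31437$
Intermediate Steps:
$l{\left(N \right)} = -3 + 2 N$
$C = 63$ ($C = \left(-3 + 2 \left(-2\right)\right) 3 \cdot 3 \left(-1\right) = \left(-3 - 4\right) 9 \left(-1\right) = \left(-7\right) \left(-9\right) = 63$)
$C \left(478 + 21\right) = 63 \left(478 + 21\right) = 63 \cdot 499 = 31437$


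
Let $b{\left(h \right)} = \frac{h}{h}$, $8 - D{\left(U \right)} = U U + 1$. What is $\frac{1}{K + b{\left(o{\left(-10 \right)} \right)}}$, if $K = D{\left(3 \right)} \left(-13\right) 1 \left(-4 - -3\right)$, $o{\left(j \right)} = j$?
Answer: $- \frac{1}{25} \approx -0.04$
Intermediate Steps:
$D{\left(U \right)} = 7 - U^{2}$ ($D{\left(U \right)} = 8 - \left(U U + 1\right) = 8 - \left(U^{2} + 1\right) = 8 - \left(1 + U^{2}\right) = 7 - U^{2}$)
$K = -26$ ($K = \left(7 - 3^{2}\right) \left(-13\right) 1 \left(-4 - -3\right) = \left(7 - 9\right) \left(-13\right) 1 \left(-4 + 3\right) = \left(7 - 9\right) \left(-13\right) 1 \left(-1\right) = \left(-2\right) \left(-13\right) \left(-1\right) = 26 \left(-1\right) = -26$)
$b{\left(h \right)} = 1$
$\frac{1}{K + b{\left(o{\left(-10 \right)} \right)}} = \frac{1}{-26 + 1} = \frac{1}{-25} = - \frac{1}{25}$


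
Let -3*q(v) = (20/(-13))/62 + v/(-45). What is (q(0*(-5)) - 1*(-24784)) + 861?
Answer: 31004815/1209 ≈ 25645.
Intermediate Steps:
q(v) = 10/1209 + v/135 (q(v) = -((20/(-13))/62 + v/(-45))/3 = -((20*(-1/13))*(1/62) + v*(-1/45))/3 = -(-20/13*1/62 - v/45)/3 = -(-10/403 - v/45)/3 = 10/1209 + v/135)
(q(0*(-5)) - 1*(-24784)) + 861 = ((10/1209 + (0*(-5))/135) - 1*(-24784)) + 861 = ((10/1209 + (1/135)*0) + 24784) + 861 = ((10/1209 + 0) + 24784) + 861 = (10/1209 + 24784) + 861 = 29963866/1209 + 861 = 31004815/1209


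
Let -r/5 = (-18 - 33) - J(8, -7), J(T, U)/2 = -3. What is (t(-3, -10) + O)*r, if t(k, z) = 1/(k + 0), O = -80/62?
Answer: -11325/31 ≈ -365.32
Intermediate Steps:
J(T, U) = -6 (J(T, U) = 2*(-3) = -6)
r = 225 (r = -5*((-18 - 33) - 1*(-6)) = -5*(-51 + 6) = -5*(-45) = 225)
O = -40/31 (O = -80*1/62 = -40/31 ≈ -1.2903)
t(k, z) = 1/k
(t(-3, -10) + O)*r = (1/(-3) - 40/31)*225 = (-⅓ - 40/31)*225 = -151/93*225 = -11325/31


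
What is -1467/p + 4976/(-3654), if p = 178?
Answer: -3123073/325206 ≈ -9.6034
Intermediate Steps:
-1467/p + 4976/(-3654) = -1467/178 + 4976/(-3654) = -1467*1/178 + 4976*(-1/3654) = -1467/178 - 2488/1827 = -3123073/325206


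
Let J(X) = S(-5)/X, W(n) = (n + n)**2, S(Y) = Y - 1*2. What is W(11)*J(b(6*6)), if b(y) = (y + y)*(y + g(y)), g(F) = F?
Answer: -847/1296 ≈ -0.65355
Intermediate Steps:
S(Y) = -2 + Y (S(Y) = Y - 2 = -2 + Y)
W(n) = 4*n**2 (W(n) = (2*n)**2 = 4*n**2)
b(y) = 4*y**2 (b(y) = (y + y)*(y + y) = (2*y)*(2*y) = 4*y**2)
J(X) = -7/X (J(X) = (-2 - 5)/X = -7/X)
W(11)*J(b(6*6)) = (4*11**2)*(-7/(4*(6*6)**2)) = (4*121)*(-7/(4*36**2)) = 484*(-7/(4*1296)) = 484*(-7/5184) = -847/1296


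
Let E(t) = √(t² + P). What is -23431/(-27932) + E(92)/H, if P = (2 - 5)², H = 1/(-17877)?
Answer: 23431/27932 - 17877*√8473 ≈ -1.6456e+6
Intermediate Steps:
H = -1/17877 ≈ -5.5938e-5
P = 9 (P = (-3)² = 9)
E(t) = √(9 + t²) (E(t) = √(t² + 9) = √(9 + t²))
-23431/(-27932) + E(92)/H = -23431/(-27932) + √(9 + 92²)/(-1/17877) = -23431*(-1/27932) + √(9 + 8464)*(-17877) = 23431/27932 + √8473*(-17877) = 23431/27932 - 17877*√8473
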